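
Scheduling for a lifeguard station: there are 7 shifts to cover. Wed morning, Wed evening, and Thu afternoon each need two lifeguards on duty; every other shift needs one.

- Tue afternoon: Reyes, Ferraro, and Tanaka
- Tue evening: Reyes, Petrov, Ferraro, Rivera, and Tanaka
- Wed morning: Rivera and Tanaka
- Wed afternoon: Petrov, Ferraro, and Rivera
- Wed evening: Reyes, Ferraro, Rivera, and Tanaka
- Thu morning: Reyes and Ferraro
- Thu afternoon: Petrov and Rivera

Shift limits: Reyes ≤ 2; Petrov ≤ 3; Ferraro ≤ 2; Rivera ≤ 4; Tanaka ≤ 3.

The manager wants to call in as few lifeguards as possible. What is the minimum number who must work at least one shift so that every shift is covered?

4

10 slots to fill and no one can take more than 4, so at least ⌈10/4⌉ = 3 lifeguards are needed.
Shifts {Wed morning, Thu morning, Thu afternoon} need 5 slots, but among the lifeguards available for them (Reyes, Petrov, Ferraro, Rivera, and Tanaka) any 3 together supply at most 4. So 3 lifeguards are not enough.
Reyes, Petrov, Rivera, and Tanaka alone can cover everything: Tue afternoon→Reyes, Tue evening→Petrov, Wed morning→Rivera+Tanaka, Wed afternoon→Petrov, Wed evening→Rivera+Tanaka, Thu morning→Reyes, Thu afternoon→Petrov+Rivera.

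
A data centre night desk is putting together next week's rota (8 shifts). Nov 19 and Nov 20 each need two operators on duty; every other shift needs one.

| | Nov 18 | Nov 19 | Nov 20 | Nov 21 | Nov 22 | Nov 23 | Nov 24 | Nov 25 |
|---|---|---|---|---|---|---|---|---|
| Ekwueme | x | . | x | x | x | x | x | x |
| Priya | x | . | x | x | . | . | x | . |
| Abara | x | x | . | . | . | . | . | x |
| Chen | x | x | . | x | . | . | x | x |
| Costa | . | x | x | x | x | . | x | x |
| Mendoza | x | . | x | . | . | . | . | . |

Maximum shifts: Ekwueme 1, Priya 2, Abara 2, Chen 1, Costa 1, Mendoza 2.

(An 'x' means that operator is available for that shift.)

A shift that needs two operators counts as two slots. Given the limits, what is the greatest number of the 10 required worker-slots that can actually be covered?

Total capacity across all operators is 1+2+2+1+1+2 = 9, and 10 slots are needed, so at most 9 can be filled.
An assignment achieving 9: Nov 18→Mendoza, Nov 19→Abara+Chen, Nov 20→Priya+Mendoza, Nov 21→Priya, Nov 22→Costa, Nov 23→Ekwueme, Nov 25→Abara.
Loads: Ekwueme 1/1, Priya 2/2, Abara 2/2, Chen 1/1, Costa 1/1, Mendoza 2/2.

9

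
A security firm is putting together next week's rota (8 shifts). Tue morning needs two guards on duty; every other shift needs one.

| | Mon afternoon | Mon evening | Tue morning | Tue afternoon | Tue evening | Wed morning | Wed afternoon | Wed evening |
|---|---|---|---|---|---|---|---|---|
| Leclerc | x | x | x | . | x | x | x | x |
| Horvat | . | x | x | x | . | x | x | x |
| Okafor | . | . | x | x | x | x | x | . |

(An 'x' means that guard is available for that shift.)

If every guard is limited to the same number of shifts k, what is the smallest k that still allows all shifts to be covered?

With 3 guards and 9 worker-slots to fill, someone must work at least ⌈9/3⌉ = 3 shifts, so k ≥ 3.
k = 3 works: Mon afternoon→Leclerc, Mon evening→Leclerc, Tue morning→Horvat+Okafor, Tue afternoon→Horvat, Tue evening→Leclerc, Wed morning→Okafor, Wed afternoon→Okafor, Wed evening→Horvat.
Loads: Leclerc 3, Horvat 3, Okafor 3 — all ≤ 3.

3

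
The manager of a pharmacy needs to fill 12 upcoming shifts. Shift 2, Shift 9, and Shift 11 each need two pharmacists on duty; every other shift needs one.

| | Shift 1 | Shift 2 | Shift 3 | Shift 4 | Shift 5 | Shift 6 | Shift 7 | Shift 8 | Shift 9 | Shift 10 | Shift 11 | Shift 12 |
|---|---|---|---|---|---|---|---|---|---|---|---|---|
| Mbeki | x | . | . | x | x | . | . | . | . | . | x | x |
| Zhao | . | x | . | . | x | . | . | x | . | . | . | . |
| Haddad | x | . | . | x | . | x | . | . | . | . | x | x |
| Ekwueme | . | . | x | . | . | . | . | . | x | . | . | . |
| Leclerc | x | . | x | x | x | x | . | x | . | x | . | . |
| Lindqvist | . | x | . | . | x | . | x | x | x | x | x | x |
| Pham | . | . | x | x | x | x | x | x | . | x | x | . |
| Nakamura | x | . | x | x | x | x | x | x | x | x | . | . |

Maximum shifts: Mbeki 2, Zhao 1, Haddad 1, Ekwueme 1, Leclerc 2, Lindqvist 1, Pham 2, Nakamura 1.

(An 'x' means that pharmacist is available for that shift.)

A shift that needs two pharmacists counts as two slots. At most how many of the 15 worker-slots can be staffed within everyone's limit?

11

Total capacity across all pharmacists is 2+1+1+1+2+1+2+1 = 11, and 15 slots are needed, so at most 11 can be filled.
An assignment achieving 11: Shift 1→Mbeki, Shift 2→Zhao+Lindqvist, Shift 3→Leclerc, Shift 6→Haddad, Shift 7→Pham, Shift 9→Ekwueme+Nakamura, Shift 10→Leclerc, Shift 11→Pham, Shift 12→Mbeki.
Loads: Mbeki 2/2, Zhao 1/1, Haddad 1/1, Ekwueme 1/1, Leclerc 2/2, Lindqvist 1/1, Pham 2/2, Nakamura 1/1.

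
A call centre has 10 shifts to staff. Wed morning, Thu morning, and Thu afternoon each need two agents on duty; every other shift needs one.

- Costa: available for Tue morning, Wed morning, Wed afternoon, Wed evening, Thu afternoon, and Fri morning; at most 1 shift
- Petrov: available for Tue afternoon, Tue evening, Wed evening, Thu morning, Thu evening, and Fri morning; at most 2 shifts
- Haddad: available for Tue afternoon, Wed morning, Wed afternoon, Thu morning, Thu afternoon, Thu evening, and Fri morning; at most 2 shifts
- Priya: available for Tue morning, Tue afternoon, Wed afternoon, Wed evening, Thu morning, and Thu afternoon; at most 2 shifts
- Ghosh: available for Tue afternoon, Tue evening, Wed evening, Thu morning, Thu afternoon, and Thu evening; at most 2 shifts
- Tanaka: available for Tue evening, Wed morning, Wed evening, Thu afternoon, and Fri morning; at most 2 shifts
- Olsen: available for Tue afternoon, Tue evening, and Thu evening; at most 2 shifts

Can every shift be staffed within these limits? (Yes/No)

One valid schedule: Tue morning→Costa, Tue afternoon→Olsen, Tue evening→Petrov, Wed morning→Haddad+Tanaka, Wed afternoon→Haddad, Wed evening→Priya, Thu morning→Priya+Ghosh, Thu afternoon→Ghosh+Tanaka, Thu evening→Olsen, Fri morning→Petrov.
Loads: Costa 1/1, Petrov 2/2, Haddad 2/2, Priya 2/2, Ghosh 2/2, Tanaka 2/2, Olsen 2/2 — all within limits.

Yes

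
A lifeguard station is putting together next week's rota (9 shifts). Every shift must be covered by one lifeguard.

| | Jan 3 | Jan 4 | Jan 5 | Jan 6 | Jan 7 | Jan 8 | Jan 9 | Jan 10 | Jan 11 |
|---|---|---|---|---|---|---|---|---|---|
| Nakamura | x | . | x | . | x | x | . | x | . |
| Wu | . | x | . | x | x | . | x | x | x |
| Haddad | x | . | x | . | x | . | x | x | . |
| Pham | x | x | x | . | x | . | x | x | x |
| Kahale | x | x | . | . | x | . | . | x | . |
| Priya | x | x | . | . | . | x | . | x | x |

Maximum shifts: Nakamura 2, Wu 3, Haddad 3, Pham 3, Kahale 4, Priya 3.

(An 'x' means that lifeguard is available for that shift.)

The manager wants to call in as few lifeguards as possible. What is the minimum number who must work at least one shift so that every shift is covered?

9 slots to fill and no one can take more than 4, so at least ⌈9/4⌉ = 3 lifeguards are needed.
Nakamura, Wu, and Kahale alone can cover everything: Jan 3→Kahale, Jan 4→Kahale, Jan 5→Nakamura, Jan 6→Wu, Jan 7→Kahale, Jan 8→Nakamura, Jan 9→Wu, Jan 10→Kahale, Jan 11→Wu.

3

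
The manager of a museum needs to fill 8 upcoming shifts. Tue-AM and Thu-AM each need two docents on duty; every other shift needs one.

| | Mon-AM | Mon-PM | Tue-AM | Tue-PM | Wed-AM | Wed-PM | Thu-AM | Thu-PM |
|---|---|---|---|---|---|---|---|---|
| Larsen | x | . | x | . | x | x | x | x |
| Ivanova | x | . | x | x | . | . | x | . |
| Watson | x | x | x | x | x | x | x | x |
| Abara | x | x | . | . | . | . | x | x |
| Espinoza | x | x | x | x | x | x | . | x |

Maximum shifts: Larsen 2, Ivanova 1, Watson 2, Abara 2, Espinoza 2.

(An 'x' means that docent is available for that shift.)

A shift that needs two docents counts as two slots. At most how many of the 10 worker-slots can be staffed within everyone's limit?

9

Total capacity across all docents is 2+1+2+2+2 = 9, and 10 slots are needed, so at most 9 can be filled.
An assignment achieving 9: Mon-AM→Espinoza, Mon-PM→Watson, Tue-AM→Watson+Espinoza, Tue-PM→Ivanova, Wed-AM→Larsen, Wed-PM→Larsen, Thu-AM→Abara, Thu-PM→Abara.
Loads: Larsen 2/2, Ivanova 1/1, Watson 2/2, Abara 2/2, Espinoza 2/2.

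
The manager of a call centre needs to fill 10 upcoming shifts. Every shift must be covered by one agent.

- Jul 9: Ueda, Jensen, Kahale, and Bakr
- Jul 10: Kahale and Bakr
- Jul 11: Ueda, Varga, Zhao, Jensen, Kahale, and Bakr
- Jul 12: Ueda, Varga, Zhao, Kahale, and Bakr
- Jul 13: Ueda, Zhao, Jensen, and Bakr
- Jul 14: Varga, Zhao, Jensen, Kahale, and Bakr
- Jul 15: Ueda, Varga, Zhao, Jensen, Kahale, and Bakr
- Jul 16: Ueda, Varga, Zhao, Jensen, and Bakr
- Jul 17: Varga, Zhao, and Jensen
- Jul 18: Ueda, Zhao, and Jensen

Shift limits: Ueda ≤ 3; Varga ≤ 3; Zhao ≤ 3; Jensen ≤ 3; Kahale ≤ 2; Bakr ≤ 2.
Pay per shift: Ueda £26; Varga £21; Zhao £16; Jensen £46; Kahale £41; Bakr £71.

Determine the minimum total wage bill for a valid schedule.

£230

Picking the cheapest available agent for each shift independently would cost £195, but that ignores the shift limits.
An optimal schedule: Jul 9→Ueda, Jul 10→Kahale, Jul 11→Zhao, Jul 12→Varga, Jul 13→Ueda, Jul 14→Varga, Jul 15→Zhao, Jul 16→Zhao, Jul 17→Varga, Jul 18→Ueda.
Total: 26 + 41 + 16 + 21 + 26 + 21 + 16 + 16 + 21 + 26 = £230.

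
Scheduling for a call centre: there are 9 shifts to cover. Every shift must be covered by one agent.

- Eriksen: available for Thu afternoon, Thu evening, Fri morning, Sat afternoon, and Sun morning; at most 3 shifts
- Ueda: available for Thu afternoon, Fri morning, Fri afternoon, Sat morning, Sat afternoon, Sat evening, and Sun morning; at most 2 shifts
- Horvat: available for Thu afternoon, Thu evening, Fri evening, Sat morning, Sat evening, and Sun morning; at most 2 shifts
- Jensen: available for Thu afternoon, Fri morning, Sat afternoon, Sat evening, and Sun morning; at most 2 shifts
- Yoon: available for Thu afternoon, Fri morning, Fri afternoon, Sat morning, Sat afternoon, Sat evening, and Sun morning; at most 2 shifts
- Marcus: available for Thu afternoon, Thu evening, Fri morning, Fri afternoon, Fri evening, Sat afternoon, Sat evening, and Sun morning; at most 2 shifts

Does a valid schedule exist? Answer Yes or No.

Yes

One valid schedule: Thu afternoon→Jensen, Thu evening→Eriksen, Fri morning→Eriksen, Fri afternoon→Ueda, Fri evening→Horvat, Sat morning→Ueda, Sat afternoon→Eriksen, Sat evening→Horvat, Sun morning→Jensen.
Loads: Eriksen 3/3, Ueda 2/2, Horvat 2/2, Jensen 2/2, Yoon 0/2, Marcus 0/2 — all within limits.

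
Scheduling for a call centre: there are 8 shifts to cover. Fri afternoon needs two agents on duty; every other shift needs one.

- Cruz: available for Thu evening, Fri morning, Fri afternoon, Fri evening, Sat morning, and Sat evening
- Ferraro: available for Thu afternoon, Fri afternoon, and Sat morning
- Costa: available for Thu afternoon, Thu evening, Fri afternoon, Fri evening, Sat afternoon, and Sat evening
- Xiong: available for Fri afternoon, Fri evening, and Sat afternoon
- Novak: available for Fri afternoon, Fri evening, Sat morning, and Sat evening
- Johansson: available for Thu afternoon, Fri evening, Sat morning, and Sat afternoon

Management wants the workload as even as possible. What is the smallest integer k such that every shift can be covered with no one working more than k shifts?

2

With 6 agents and 9 worker-slots to fill, someone must work at least ⌈9/6⌉ = 2 shifts, so k ≥ 2.
k = 2 works: Thu afternoon→Ferraro, Thu evening→Cruz, Fri morning→Cruz, Fri afternoon→Xiong+Novak, Fri evening→Xiong, Sat morning→Ferraro, Sat afternoon→Costa, Sat evening→Costa.
Loads: Cruz 2, Ferraro 2, Costa 2, Xiong 2, Novak 1, Johansson 0 — all ≤ 2.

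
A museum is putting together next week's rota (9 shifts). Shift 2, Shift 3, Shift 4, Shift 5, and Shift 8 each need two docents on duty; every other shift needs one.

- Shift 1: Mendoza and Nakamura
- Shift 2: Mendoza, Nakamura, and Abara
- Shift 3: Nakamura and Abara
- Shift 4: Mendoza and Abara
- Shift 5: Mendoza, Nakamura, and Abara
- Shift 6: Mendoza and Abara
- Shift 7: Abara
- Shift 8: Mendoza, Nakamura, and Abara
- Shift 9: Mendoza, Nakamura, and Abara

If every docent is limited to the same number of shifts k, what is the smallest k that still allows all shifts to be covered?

With 3 docents and 14 worker-slots to fill, someone must work at least ⌈14/3⌉ = 5 shifts, so k ≥ 5.
k = 5 works: Shift 1→Mendoza, Shift 2→Mendoza+Nakamura, Shift 3→Nakamura+Abara, Shift 4→Mendoza+Abara, Shift 5→Mendoza+Nakamura, Shift 6→Mendoza, Shift 7→Abara, Shift 8→Nakamura+Abara, Shift 9→Nakamura.
Loads: Mendoza 5, Nakamura 5, Abara 4 — all ≤ 5.

5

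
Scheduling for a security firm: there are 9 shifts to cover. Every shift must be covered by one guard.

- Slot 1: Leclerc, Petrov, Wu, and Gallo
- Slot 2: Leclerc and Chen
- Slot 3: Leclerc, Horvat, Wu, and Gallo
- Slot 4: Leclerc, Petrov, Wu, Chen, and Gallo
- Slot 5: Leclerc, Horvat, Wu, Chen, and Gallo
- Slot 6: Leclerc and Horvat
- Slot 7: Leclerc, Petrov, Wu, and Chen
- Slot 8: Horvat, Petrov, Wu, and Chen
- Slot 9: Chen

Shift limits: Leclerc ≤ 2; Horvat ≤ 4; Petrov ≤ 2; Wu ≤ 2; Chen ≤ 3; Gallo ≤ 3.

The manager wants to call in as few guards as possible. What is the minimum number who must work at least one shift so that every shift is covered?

3

9 slots to fill and no one can take more than 4, so at least ⌈9/4⌉ = 3 guards are needed.
Leclerc, Horvat, and Chen alone can cover everything: Slot 1→Leclerc, Slot 2→Leclerc, Slot 3→Horvat, Slot 4→Chen, Slot 5→Horvat, Slot 6→Horvat, Slot 7→Chen, Slot 8→Horvat, Slot 9→Chen.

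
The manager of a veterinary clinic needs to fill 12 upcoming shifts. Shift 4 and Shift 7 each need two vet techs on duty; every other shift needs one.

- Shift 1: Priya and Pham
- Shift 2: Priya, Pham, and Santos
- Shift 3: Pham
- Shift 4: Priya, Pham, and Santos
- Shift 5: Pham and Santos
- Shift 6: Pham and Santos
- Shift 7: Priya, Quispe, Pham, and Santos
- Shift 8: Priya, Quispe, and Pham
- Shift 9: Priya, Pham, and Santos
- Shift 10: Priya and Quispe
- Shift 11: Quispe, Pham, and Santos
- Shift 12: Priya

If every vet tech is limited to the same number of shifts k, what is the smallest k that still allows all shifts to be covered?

4

With 4 vet techs and 14 worker-slots to fill, someone must work at least ⌈14/4⌉ = 4 shifts, so k ≥ 4.
k = 4 works: Shift 1→Priya, Shift 2→Priya, Shift 3→Pham, Shift 4→Pham+Santos, Shift 5→Pham, Shift 6→Pham, Shift 7→Quispe+Santos, Shift 8→Quispe, Shift 9→Santos, Shift 10→Priya, Shift 11→Quispe, Shift 12→Priya.
Loads: Priya 4, Quispe 3, Pham 4, Santos 3 — all ≤ 4.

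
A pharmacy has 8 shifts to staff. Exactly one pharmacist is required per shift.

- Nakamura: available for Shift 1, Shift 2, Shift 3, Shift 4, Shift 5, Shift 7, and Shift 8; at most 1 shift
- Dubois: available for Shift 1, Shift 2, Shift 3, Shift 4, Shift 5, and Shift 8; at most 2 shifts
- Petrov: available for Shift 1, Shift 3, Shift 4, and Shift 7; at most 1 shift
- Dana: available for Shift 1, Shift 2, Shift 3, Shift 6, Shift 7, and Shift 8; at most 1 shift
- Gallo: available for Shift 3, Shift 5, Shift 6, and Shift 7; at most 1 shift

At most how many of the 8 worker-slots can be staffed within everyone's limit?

Total capacity across all pharmacists is 1+2+1+1+1 = 6, and 8 slots are needed, so at most 6 can be filled.
An assignment achieving 6: Shift 1→Petrov, Shift 2→Nakamura, Shift 4→Dubois, Shift 5→Dubois, Shift 6→Dana, Shift 7→Gallo.
Loads: Nakamura 1/1, Dubois 2/2, Petrov 1/1, Dana 1/1, Gallo 1/1.

6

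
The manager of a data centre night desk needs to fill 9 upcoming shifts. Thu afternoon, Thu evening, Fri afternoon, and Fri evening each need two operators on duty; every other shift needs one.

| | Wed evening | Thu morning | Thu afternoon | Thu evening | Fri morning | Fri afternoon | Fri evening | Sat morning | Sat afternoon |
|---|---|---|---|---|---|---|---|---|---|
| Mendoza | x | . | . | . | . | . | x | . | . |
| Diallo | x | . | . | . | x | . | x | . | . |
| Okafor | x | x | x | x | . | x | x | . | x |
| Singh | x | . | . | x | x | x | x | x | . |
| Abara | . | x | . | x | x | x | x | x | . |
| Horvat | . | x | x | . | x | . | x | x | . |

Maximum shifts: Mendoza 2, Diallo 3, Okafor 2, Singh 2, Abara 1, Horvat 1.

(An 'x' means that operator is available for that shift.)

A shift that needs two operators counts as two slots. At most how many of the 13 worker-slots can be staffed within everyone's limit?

Total capacity across all operators is 2+3+2+2+1+1 = 11, and 13 slots are needed, so at most 11 can be filled.
Shifts {Thu morning, Thu afternoon, Thu evening, Fri afternoon} need 7 slots but only Okafor, Singh, Abara, and Horvat are available for them, supplying at most 6 — so at least 1 slot must go unfilled.
An assignment achieving 10: Wed evening→Mendoza, Thu morning→Abara, Thu afternoon→Okafor+Horvat, Thu evening→Singh, Fri morning→Diallo, Fri afternoon→Singh, Fri evening→Mendoza+Diallo, Sat afternoon→Okafor.
Loads: Mendoza 2/2, Diallo 2/3, Okafor 2/2, Singh 2/2, Abara 1/1, Horvat 1/1.

10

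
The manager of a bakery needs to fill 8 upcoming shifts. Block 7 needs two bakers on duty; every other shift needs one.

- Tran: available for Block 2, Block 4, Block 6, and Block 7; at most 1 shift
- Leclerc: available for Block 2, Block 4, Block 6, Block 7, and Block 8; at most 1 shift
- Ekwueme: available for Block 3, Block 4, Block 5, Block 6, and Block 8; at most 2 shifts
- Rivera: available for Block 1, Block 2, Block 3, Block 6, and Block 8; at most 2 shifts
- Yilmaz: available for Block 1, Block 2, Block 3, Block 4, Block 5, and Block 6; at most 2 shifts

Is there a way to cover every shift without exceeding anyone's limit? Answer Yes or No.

Total capacity is 1+1+2+2+2 = 8 but 9 worker-slots are needed — infeasible.

No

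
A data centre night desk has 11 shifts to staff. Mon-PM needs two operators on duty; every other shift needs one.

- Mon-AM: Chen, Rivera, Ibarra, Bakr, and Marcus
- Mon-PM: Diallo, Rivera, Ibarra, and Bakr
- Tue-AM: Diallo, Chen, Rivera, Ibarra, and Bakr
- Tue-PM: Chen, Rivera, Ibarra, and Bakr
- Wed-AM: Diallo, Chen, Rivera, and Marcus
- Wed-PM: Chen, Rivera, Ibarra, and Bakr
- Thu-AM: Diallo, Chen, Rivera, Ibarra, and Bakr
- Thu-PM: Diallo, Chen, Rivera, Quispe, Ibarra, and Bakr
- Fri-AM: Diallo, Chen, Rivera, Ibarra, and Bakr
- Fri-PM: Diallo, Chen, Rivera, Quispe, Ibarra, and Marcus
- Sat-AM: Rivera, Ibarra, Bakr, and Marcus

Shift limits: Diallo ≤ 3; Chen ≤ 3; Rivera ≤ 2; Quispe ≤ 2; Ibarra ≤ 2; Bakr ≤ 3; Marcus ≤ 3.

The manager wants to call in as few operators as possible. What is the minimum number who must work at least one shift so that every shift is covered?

4

12 slots to fill and no one can take more than 3, so at least ⌈12/3⌉ = 4 operators are needed.
Diallo, Chen, Bakr, and Marcus alone can cover everything: Mon-AM→Marcus, Mon-PM→Diallo+Bakr, Tue-AM→Diallo, Tue-PM→Chen, Wed-AM→Marcus, Wed-PM→Chen, Thu-AM→Diallo, Thu-PM→Chen, Fri-AM→Bakr, Fri-PM→Marcus, Sat-AM→Bakr.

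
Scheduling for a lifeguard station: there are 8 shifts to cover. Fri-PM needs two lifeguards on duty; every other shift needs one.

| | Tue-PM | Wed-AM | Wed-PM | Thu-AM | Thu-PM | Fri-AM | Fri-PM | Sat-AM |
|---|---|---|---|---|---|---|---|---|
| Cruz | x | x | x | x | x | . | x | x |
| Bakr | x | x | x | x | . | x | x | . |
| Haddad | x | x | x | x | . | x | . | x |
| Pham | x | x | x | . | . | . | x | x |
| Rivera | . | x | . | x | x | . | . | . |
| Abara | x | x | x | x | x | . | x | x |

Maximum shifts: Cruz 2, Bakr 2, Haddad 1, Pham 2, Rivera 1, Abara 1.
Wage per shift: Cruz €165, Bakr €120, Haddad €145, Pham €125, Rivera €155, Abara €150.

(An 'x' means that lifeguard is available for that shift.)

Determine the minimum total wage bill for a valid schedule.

Picking the cheapest available lifeguard for each shift independently would cost €1120, but that ignores the shift limits.
An optimal schedule: Tue-PM→Bakr, Wed-AM→Pham, Wed-PM→Haddad, Thu-AM→Rivera, Thu-PM→Cruz, Fri-AM→Bakr, Fri-PM→Pham+Abara, Sat-AM→Cruz.
Total: 120 + 125 + 145 + 155 + 165 + 120 + 125 + 150 + 165 = €1270.

€1270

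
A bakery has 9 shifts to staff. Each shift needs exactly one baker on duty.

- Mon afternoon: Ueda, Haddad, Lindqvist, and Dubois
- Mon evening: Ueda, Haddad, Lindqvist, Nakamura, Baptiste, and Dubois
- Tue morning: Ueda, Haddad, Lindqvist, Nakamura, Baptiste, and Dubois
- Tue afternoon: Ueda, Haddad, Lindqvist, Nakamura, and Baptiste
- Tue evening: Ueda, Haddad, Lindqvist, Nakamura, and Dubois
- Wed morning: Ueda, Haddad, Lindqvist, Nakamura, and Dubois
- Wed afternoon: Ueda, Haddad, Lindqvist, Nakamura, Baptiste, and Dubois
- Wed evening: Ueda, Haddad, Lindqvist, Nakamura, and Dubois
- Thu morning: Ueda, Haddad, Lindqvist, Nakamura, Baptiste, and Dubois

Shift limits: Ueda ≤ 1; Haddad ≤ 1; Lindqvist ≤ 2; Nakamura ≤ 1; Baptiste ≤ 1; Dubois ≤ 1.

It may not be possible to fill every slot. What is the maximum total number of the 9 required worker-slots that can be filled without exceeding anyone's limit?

7

Total capacity across all bakers is 1+1+2+1+1+1 = 7, and 9 slots are needed, so at most 7 can be filled.
An assignment achieving 7: Mon afternoon→Ueda, Mon evening→Baptiste, Tue morning→Dubois, Tue afternoon→Haddad, Tue evening→Lindqvist, Wed morning→Lindqvist, Wed evening→Nakamura.
Loads: Ueda 1/1, Haddad 1/1, Lindqvist 2/2, Nakamura 1/1, Baptiste 1/1, Dubois 1/1.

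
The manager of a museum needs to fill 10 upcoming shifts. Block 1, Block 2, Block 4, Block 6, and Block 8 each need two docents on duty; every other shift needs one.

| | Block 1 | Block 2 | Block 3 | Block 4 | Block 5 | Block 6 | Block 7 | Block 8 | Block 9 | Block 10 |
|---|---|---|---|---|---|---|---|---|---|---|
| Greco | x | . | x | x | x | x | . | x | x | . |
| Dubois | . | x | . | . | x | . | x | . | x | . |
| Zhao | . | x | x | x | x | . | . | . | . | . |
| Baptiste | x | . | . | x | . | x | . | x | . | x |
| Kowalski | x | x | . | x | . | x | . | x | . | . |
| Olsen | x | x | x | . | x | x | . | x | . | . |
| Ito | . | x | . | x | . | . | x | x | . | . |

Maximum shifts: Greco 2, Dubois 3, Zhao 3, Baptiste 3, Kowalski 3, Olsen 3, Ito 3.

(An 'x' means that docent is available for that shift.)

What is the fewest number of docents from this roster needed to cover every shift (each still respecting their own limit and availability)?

15 slots to fill and no one can take more than 3, so at least ⌈15/3⌉ = 5 docents are needed.
Dubois, Zhao, Baptiste, Kowalski, and Olsen alone can cover everything: Block 1→Baptiste+Kowalski, Block 2→Zhao+Olsen, Block 3→Zhao, Block 4→Zhao+Baptiste, Block 5→Dubois, Block 6→Kowalski+Olsen, Block 7→Dubois, Block 8→Kowalski+Olsen, Block 9→Dubois, Block 10→Baptiste.

5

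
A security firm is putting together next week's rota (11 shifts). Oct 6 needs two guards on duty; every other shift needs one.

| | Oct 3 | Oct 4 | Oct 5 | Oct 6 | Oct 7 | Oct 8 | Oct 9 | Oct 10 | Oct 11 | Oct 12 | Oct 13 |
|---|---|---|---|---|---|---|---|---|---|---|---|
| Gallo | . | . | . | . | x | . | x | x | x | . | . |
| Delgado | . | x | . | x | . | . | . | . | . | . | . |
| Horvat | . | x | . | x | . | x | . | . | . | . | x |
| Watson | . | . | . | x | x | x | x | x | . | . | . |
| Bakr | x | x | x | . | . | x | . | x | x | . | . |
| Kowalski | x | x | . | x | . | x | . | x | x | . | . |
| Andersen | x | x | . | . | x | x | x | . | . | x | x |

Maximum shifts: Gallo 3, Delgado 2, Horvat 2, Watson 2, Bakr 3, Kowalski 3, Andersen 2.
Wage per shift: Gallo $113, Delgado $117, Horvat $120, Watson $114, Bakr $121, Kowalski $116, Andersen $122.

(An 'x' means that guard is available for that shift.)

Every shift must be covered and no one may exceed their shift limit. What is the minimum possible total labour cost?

$1395

Oct 5 can only be covered by Bakr, so that assignment is forced.
Oct 12 can only be covered by Andersen, so that assignment is forced.
Picking the cheapest available guard for each shift independently would cost $1391, but that ignores the shift limits.
An optimal schedule: Oct 3→Kowalski, Oct 4→Kowalski, Oct 5→Bakr, Oct 6→Kowalski+Delgado, Oct 7→Gallo, Oct 8→Watson, Oct 9→Gallo, Oct 10→Watson, Oct 11→Gallo, Oct 12→Andersen, Oct 13→Horvat.
Total: 116 + 116 + 121 + 116 + 117 + 113 + 114 + 113 + 114 + 113 + 122 + 120 = $1395.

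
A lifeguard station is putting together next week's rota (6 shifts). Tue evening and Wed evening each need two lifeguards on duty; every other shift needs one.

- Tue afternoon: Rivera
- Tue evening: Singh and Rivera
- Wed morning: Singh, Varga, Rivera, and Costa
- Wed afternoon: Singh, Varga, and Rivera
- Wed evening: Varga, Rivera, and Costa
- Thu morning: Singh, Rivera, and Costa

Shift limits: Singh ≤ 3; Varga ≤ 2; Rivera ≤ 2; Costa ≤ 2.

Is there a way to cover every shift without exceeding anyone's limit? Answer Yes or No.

Tue afternoon can only be covered by Rivera, so that assignment is forced.
Tue evening can only be covered by Singh and Rivera, so that assignment is forced.
One valid schedule: Tue afternoon→Rivera, Tue evening→Singh+Rivera, Wed morning→Varga, Wed afternoon→Singh, Wed evening→Varga+Costa, Thu morning→Singh.
Loads: Singh 3/3, Varga 2/2, Rivera 2/2, Costa 1/2 — all within limits.

Yes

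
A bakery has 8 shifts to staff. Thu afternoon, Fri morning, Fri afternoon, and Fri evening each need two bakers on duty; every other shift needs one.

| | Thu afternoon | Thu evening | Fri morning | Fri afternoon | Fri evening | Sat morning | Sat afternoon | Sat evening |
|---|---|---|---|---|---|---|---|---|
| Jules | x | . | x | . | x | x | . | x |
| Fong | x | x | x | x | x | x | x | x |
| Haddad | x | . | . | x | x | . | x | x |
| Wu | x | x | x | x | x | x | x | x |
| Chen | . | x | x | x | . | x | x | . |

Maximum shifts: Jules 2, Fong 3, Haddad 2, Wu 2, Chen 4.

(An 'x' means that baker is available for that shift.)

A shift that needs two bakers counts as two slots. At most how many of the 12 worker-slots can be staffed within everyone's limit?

Total capacity across all bakers is 2+3+2+2+4 = 13, and 12 slots are needed, so at most 12 can be filled.
An assignment achieving 12: Thu afternoon→Jules+Fong, Thu evening→Fong, Fri morning→Jules+Fong, Fri afternoon→Haddad+Chen, Fri evening→Haddad+Wu, Sat morning→Chen, Sat afternoon→Chen, Sat evening→Wu.
Loads: Jules 2/2, Fong 3/3, Haddad 2/2, Wu 2/2, Chen 3/4.

12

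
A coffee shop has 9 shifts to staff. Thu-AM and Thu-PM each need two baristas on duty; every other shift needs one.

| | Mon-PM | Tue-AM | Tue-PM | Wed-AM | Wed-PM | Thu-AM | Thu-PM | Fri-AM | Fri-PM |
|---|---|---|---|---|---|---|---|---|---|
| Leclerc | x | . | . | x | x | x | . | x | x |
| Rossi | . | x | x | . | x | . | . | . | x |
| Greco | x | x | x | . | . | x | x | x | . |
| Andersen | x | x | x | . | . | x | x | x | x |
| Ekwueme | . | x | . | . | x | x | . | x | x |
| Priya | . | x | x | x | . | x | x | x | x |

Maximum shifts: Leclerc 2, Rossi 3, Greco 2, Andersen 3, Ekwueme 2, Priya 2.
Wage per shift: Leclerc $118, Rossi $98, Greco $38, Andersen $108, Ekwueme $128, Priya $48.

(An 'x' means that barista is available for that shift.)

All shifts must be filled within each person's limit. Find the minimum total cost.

$908

Picking the cheapest available barista for each shift independently would cost $518, but that ignores the shift limits.
An optimal schedule: Mon-PM→Greco, Tue-AM→Rossi, Tue-PM→Rossi, Wed-AM→Priya, Wed-PM→Rossi, Thu-AM→Andersen+Leclerc, Thu-PM→Greco+Priya, Fri-AM→Andersen, Fri-PM→Andersen.
Total: 38 + 98 + 98 + 48 + 98 + 108 + 118 + 38 + 48 + 108 + 108 = $908.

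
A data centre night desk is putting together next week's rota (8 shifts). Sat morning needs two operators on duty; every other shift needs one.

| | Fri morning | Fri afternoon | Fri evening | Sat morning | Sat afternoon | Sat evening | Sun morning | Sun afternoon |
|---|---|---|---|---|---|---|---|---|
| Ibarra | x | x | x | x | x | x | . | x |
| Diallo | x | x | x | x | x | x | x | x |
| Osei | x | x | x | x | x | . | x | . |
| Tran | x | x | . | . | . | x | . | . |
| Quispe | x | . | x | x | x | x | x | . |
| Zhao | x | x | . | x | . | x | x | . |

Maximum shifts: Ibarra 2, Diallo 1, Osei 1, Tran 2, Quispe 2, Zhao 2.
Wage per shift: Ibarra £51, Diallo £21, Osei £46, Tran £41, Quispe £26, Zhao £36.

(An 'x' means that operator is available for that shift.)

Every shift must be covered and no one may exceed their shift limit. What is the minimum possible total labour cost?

£324

Picking the cheapest available operator for each shift independently would cost £194, but that ignores the shift limits.
An optimal schedule: Fri morning→Tran, Fri afternoon→Zhao, Fri evening→Quispe, Sat morning→Osei+Ibarra, Sat afternoon→Quispe, Sat evening→Tran, Sun morning→Zhao, Sun afternoon→Diallo.
Total: 41 + 36 + 26 + 46 + 51 + 26 + 41 + 36 + 21 = £324.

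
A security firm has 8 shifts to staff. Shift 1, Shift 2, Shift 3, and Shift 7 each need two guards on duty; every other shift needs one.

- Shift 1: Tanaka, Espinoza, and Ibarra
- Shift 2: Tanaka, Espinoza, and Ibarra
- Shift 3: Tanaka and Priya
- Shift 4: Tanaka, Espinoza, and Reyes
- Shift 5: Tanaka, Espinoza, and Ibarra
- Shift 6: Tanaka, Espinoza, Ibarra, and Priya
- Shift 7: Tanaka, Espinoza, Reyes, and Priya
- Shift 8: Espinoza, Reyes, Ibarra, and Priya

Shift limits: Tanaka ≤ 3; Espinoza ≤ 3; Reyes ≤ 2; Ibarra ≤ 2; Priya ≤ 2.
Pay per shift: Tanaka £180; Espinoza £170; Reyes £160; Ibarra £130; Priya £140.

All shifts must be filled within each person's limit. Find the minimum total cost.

£1910

Shift 3 can only be covered by Tanaka and Priya, so that assignment is forced.
Picking the cheapest available guard for each shift independently would cost £1770, but that ignores the shift limits.
An optimal schedule: Shift 1→Tanaka+Espinoza, Shift 2→Tanaka+Espinoza, Shift 3→Tanaka+Priya, Shift 4→Espinoza, Shift 5→Ibarra, Shift 6→Ibarra, Shift 7→Reyes+Priya, Shift 8→Reyes.
Total: 180 + 170 + 180 + 170 + 180 + 140 + 170 + 130 + 130 + 160 + 140 + 160 = £1910.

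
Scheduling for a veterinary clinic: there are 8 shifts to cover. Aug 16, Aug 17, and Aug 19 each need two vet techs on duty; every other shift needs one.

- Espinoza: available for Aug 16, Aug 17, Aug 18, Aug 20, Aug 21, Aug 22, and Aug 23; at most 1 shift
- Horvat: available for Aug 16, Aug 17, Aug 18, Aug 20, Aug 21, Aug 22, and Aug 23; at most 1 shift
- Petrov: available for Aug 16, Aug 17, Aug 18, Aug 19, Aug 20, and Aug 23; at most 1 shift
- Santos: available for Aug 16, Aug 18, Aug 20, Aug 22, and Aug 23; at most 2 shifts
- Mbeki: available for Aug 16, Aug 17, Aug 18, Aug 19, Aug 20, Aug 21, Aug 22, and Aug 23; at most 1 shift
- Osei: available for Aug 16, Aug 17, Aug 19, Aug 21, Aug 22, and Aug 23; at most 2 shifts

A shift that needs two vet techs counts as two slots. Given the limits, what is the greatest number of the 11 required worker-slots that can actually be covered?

Total capacity across all vet techs is 1+1+1+2+1+2 = 8, and 11 slots are needed, so at most 8 can be filled.
An assignment achieving 8: Aug 17→Horvat+Osei, Aug 18→Santos, Aug 19→Petrov+Mbeki, Aug 20→Santos, Aug 21→Espinoza, Aug 22→Osei.
Loads: Espinoza 1/1, Horvat 1/1, Petrov 1/1, Santos 2/2, Mbeki 1/1, Osei 2/2.

8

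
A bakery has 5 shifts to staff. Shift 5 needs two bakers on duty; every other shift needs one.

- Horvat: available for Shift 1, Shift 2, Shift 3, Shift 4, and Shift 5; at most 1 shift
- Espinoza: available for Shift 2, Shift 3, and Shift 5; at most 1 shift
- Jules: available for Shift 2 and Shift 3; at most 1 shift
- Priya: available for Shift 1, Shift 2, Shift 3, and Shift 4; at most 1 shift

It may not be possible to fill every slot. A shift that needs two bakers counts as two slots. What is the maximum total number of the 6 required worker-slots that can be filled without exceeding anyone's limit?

Total capacity across all bakers is 1+1+1+1 = 4, and 6 slots are needed, so at most 4 can be filled.
An assignment achieving 4: Shift 1→Horvat, Shift 2→Jules, Shift 4→Priya, Shift 5→Espinoza.
Loads: Horvat 1/1, Espinoza 1/1, Jules 1/1, Priya 1/1.

4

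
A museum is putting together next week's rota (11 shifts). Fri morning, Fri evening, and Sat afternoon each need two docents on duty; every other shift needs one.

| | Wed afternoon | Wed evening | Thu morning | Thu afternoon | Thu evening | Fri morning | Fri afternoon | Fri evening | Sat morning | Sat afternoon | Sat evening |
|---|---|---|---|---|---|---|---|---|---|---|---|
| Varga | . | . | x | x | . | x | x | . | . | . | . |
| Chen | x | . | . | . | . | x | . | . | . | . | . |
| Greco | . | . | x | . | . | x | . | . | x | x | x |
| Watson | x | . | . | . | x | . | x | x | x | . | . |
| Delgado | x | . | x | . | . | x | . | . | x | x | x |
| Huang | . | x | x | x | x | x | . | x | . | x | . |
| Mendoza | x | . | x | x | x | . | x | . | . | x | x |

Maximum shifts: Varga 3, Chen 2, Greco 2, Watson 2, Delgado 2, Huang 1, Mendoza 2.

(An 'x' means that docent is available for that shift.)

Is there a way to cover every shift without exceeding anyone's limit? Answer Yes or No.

Total capacity is 14 and 14 slots are needed, so capacity alone doesn't rule it out.
Shifts {Wed evening, Fri evening} need 3 worker-slots in total, but the docents available for any of those shifts (Watson and Huang) can supply at most 2 among them. So no valid schedule exists.

No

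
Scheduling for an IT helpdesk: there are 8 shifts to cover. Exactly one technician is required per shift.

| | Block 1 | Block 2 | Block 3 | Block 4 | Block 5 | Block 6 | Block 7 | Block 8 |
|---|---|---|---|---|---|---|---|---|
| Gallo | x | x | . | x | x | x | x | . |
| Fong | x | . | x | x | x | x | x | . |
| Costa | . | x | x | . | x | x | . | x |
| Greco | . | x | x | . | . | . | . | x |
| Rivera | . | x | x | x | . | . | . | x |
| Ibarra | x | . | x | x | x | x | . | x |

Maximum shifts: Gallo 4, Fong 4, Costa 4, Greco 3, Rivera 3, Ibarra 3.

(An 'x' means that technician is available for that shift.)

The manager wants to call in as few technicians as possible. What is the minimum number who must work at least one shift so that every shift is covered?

8 slots to fill and no one can take more than 4, so at least ⌈8/4⌉ = 2 technicians are needed.
Gallo and Costa alone can cover everything: Block 1→Gallo, Block 2→Gallo, Block 3→Costa, Block 4→Gallo, Block 5→Costa, Block 6→Costa, Block 7→Gallo, Block 8→Costa.

2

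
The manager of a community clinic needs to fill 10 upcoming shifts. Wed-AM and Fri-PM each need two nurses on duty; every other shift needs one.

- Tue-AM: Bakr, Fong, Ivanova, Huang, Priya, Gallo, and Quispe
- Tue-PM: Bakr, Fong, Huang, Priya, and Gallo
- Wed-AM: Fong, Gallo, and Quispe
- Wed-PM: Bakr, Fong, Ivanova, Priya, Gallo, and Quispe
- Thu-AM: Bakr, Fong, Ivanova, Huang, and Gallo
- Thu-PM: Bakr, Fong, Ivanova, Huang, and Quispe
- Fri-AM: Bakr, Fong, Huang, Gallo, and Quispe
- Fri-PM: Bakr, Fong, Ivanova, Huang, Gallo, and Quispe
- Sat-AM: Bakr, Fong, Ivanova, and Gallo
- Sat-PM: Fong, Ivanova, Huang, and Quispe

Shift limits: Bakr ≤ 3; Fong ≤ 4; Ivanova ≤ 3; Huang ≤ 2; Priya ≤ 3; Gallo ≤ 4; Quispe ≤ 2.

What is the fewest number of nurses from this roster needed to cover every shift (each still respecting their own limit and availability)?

12 slots to fill and no one can take more than 4, so at least ⌈12/4⌉ = 3 nurses are needed.
Any 3 nurses together have capacity at most 4+4+3 = 11 < 12 slots, so 3 can never suffice.
Bakr, Fong, Ivanova, and Gallo alone can cover everything: Tue-AM→Fong, Tue-PM→Bakr, Wed-AM→Fong+Gallo, Wed-PM→Fong, Thu-AM→Ivanova, Thu-PM→Bakr, Fri-AM→Bakr, Fri-PM→Ivanova+Gallo, Sat-AM→Ivanova, Sat-PM→Fong.

4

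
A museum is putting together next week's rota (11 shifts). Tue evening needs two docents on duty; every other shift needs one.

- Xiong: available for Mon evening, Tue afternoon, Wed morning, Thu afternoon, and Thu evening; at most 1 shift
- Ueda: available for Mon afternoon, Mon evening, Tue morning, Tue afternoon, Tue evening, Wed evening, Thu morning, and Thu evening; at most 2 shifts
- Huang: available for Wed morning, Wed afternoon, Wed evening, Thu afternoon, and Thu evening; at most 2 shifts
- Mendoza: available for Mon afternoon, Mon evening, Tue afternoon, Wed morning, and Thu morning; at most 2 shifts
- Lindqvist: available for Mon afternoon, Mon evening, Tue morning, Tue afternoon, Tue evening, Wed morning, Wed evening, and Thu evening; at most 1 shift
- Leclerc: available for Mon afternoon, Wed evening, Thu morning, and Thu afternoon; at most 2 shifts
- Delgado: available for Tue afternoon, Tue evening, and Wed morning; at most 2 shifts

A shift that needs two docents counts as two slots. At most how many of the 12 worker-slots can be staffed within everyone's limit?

12

Total capacity across all docents is 1+2+2+2+1+2+2 = 12, and 12 slots are needed, so at most 12 can be filled.
An assignment achieving 12: Mon afternoon→Leclerc, Mon evening→Mendoza, Tue morning→Ueda, Tue afternoon→Delgado, Tue evening→Ueda+Lindqvist, Wed morning→Delgado, Wed afternoon→Huang, Wed evening→Leclerc, Thu morning→Mendoza, Thu afternoon→Xiong, Thu evening→Huang.
Loads: Xiong 1/1, Ueda 2/2, Huang 2/2, Mendoza 2/2, Lindqvist 1/1, Leclerc 2/2, Delgado 2/2.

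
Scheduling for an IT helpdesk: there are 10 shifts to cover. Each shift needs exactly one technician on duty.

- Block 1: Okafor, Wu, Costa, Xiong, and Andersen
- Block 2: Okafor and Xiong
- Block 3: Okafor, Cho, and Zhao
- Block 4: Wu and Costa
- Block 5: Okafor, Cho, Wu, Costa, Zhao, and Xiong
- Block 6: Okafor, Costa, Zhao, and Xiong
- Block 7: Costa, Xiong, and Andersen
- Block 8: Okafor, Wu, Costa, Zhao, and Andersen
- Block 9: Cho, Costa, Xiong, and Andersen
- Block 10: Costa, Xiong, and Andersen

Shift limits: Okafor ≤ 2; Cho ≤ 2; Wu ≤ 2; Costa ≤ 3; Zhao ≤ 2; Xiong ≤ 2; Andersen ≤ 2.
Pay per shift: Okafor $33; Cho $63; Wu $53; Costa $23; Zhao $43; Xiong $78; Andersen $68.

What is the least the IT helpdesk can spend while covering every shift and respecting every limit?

$390

Picking the cheapest available technician for each shift independently would cost $250, but that ignores the shift limits.
An optimal schedule: Block 1→Wu, Block 2→Okafor, Block 3→Okafor, Block 4→Costa, Block 5→Wu, Block 6→Zhao, Block 7→Costa, Block 8→Zhao, Block 9→Cho, Block 10→Costa.
Total: 53 + 33 + 33 + 23 + 53 + 43 + 23 + 43 + 63 + 23 = $390.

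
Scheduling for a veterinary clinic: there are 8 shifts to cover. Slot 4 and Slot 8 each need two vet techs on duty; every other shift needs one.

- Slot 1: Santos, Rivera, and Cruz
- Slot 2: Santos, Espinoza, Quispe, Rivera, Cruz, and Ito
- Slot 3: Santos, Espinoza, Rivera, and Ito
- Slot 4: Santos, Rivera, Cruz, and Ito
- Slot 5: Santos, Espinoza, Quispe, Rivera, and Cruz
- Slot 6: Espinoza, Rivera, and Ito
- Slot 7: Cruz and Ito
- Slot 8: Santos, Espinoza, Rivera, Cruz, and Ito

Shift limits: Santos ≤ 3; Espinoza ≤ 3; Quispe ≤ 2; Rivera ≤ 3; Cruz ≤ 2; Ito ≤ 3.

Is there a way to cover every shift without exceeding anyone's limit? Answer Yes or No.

Yes

One valid schedule: Slot 1→Santos, Slot 2→Espinoza, Slot 3→Santos, Slot 4→Rivera+Cruz, Slot 5→Santos, Slot 6→Espinoza, Slot 7→Cruz, Slot 8→Espinoza+Rivera.
Loads: Santos 3/3, Espinoza 3/3, Quispe 0/2, Rivera 2/3, Cruz 2/2, Ito 0/3 — all within limits.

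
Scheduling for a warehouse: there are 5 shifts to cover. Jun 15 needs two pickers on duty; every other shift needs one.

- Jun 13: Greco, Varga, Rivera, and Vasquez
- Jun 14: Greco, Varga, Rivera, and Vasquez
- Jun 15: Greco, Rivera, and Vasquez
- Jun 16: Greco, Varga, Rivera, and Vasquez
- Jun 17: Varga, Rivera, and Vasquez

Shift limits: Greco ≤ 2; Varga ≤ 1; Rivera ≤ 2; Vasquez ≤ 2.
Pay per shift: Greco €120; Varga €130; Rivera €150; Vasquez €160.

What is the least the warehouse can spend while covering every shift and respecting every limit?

€830

Picking the cheapest available picker for each shift independently would cost €760, but that ignores the shift limits.
An optimal schedule: Jun 13→Greco, Jun 14→Rivera, Jun 15→Greco+Rivera, Jun 16→Vasquez, Jun 17→Varga.
Total: 120 + 150 + 120 + 150 + 160 + 130 = €830.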